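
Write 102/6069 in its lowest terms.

2/119

102 = 2 × 3 × 17
6069 = 3 × 7 × 17^2
gcd(102, 6069) = 3 × 17 = 51.
Divide numerator and denominator by 51: 102/6069 = 2/119.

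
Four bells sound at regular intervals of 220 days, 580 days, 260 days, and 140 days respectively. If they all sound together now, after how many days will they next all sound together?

We need the least common multiple of the intervals.
220 = 2^2 × 5 × 11
580 = 2^2 × 5 × 29
260 = 2^2 × 5 × 13
140 = 2^2 × 5 × 7
LCM(220, 580, 260, 140) = 2^2 × 5 × 7 × 11 × 13 × 29 = 580580.

580580 days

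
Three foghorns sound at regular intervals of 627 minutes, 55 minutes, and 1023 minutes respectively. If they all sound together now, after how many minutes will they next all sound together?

97185 minutes

We need the least common multiple of the intervals.
627 = 3 × 11 × 19
55 = 5 × 11
1023 = 3 × 11 × 31
LCM(627, 55, 1023) = 3 × 5 × 11 × 19 × 31 = 97185.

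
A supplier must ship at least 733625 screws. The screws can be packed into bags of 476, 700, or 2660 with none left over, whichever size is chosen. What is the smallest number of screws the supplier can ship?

The number of screws must be a common multiple of 476, 700, and 2660, so a multiple of their LCM.
476 = 2^2 × 7 × 17
700 = 2^2 × 5^2 × 7
2660 = 2^2 × 5 × 7 × 19
LCM(476, 700, 2660) = 2^2 × 5^2 × 7 × 17 × 19 = 226100.
Smallest multiple of 226100 that is ≥ 733625: ⌈733625/226100⌉ × 226100 = 4 × 226100 = 904400.

904400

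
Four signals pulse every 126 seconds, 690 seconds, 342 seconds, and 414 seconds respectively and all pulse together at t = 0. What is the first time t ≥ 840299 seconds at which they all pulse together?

Joint pulses occur at multiples of LCM(126, 690, 342, 414).
126 = 2 × 3^2 × 7
690 = 2 × 3 × 5 × 23
342 = 2 × 3^2 × 19
414 = 2 × 3^2 × 23
LCM(126, 690, 342, 414) = 2 × 3^2 × 5 × 7 × 19 × 23 = 275310.
Smallest multiple of 275310 that is ≥ 840299: ⌈840299/275310⌉ × 275310 = 4 × 275310 = 1101240.

1101240 seconds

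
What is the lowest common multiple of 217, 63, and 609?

56637

217 = 7 × 31
63 = 3^2 × 7
609 = 3 × 7 × 29
LCM(217, 63, 609) = 3^2 × 7 × 29 × 31 = 56637.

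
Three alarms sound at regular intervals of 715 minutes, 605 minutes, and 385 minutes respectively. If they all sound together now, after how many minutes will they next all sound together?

We need the least common multiple of the intervals.
715 = 5 × 11 × 13
605 = 5 × 11^2
385 = 5 × 7 × 11
LCM(715, 605, 385) = 5 × 7 × 11^2 × 13 = 55055.

55055 minutes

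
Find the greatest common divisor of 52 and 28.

52 = 2^2 × 13
28 = 2^2 × 7
gcd(52, 28) = 2^2 = 4.

4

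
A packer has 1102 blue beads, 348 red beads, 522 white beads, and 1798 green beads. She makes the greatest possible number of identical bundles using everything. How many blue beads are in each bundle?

19

Number of bundles = gcd(1102, 348, 522, 1798).
1102 = 2 × 19 × 29
348 = 2^2 × 3 × 29
522 = 2 × 3^2 × 29
1798 = 2 × 29 × 31
gcd(1102, 348, 522, 1798) = 2 × 29 = 58.
blue beads per bundle = 1102 / 58 = 19.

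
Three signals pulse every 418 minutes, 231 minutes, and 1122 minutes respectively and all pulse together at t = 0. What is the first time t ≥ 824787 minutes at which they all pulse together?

895356 minutes

Joint pulses occur at multiples of LCM(418, 231, 1122).
418 = 2 × 11 × 19
231 = 3 × 7 × 11
1122 = 2 × 3 × 11 × 17
LCM(418, 231, 1122) = 2 × 3 × 7 × 11 × 17 × 19 = 149226.
Smallest multiple of 149226 that is ≥ 824787: ⌈824787/149226⌉ × 149226 = 6 × 149226 = 895356.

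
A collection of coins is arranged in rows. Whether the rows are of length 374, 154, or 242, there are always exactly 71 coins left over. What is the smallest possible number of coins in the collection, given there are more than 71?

N − 71 must be a common multiple of 374, 154, and 242.
374 = 2 × 11 × 17
154 = 2 × 7 × 11
242 = 2 × 11^2
LCM(374, 154, 242) = 2 × 7 × 11^2 × 17 = 28798.
Smallest N > 71 is LCM + 71 = 28798 + 71 = 28869.

28869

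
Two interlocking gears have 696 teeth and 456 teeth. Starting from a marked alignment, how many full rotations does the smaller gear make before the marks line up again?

The first common completion time is the LCM of the periods.
696 = 2^3 × 3 × 29
456 = 2^3 × 3 × 19
LCM(696, 456) = 2^3 × 3 × 19 × 29 = 13224.
Rotations for period 456: 13224 / 456 = 29.

29 rotations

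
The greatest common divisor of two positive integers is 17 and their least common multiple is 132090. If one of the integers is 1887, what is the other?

1190

For two integers, gcd × lcm = product, so the other is (17 × 132090) / 1887 = 2245530 / 1887 = 1190.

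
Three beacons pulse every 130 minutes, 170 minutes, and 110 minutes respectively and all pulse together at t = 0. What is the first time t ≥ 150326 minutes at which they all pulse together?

Joint pulses occur at multiples of LCM(130, 170, 110).
130 = 2 × 5 × 13
170 = 2 × 5 × 17
110 = 2 × 5 × 11
LCM(130, 170, 110) = 2 × 5 × 11 × 13 × 17 = 24310.
Smallest multiple of 24310 that is ≥ 150326: ⌈150326/24310⌉ × 24310 = 7 × 24310 = 170170.

170170 minutes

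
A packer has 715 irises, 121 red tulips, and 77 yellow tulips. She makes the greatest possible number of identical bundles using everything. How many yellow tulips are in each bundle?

7

Number of bundles = gcd(715, 121, 77).
715 = 5 × 11 × 13
121 = 11^2
77 = 7 × 11
gcd(715, 121, 77) = 11.
yellow tulips per bundle = 77 / 11 = 7.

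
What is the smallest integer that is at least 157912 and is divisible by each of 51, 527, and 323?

The integer must be a common multiple of 51, 527, and 323, so a multiple of their LCM.
51 = 3 × 17
527 = 17 × 31
323 = 17 × 19
LCM(51, 527, 323) = 3 × 17 × 19 × 31 = 30039.
Smallest multiple of 30039 that is ≥ 157912: ⌈157912/30039⌉ × 30039 = 6 × 30039 = 180234.

180234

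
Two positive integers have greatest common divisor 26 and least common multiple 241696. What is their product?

6284096

For any two positive integers, gcd × lcm = product = 26 × 241696 = 6284096.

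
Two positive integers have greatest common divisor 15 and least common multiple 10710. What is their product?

160650

For any two positive integers, gcd × lcm = product = 15 × 10710 = 160650.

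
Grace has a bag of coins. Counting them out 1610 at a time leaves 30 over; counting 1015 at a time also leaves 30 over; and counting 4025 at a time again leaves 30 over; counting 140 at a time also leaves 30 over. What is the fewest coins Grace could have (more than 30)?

N − 30 must be a common multiple of 1610, 1015, 4025, and 140.
1610 = 2 × 5 × 7 × 23
1015 = 5 × 7 × 29
4025 = 5^2 × 7 × 23
140 = 2^2 × 5 × 7
LCM(1610, 1015, 4025, 140) = 2^2 × 5^2 × 7 × 23 × 29 = 466900.
Smallest N > 30 is LCM + 30 = 466900 + 30 = 466930.

466930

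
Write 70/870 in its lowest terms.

7/87

70 = 2 × 5 × 7
870 = 2 × 3 × 5 × 29
gcd(70, 870) = 2 × 5 = 10.
Divide numerator and denominator by 10: 70/870 = 7/87.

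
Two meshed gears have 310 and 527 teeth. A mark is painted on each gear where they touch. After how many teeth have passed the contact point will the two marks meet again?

The first simultaneous occurrence is after LCM of the individual periods.
310 = 2 × 5 × 31
527 = 17 × 31
LCM(310, 527) = 2 × 5 × 17 × 31 = 5270.

5270 teeth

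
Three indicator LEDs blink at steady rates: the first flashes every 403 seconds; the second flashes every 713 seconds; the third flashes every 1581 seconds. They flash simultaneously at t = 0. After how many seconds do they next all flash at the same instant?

472719 seconds

They coincide at every common multiple of the periods; the first is the LCM.
403 = 13 × 31
713 = 23 × 31
1581 = 3 × 17 × 31
LCM(403, 713, 1581) = 3 × 13 × 17 × 23 × 31 = 472719.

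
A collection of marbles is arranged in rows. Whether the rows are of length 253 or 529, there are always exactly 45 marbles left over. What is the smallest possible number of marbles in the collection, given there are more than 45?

5864

N − 45 must be a common multiple of 253 and 529.
253 = 11 × 23
529 = 23^2
LCM(253, 529) = 11 × 23^2 = 5819.
Smallest N > 45 is LCM + 45 = 5819 + 45 = 5864.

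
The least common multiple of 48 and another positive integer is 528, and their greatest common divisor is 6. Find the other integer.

66

gcd × lcm = product of the two integers, so the other integer is (6 × 528) / 48 = 66.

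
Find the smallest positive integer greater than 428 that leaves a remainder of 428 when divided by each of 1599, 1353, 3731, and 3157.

123551

N − 428 must be a common multiple of 1599, 1353, 3731, and 3157.
1599 = 3 × 13 × 41
1353 = 3 × 11 × 41
3731 = 7 × 13 × 41
3157 = 7 × 11 × 41
LCM(1599, 1353, 3731, 3157) = 3 × 7 × 11 × 13 × 41 = 123123.
Smallest N > 428 is LCM + 428 = 123123 + 428 = 123551.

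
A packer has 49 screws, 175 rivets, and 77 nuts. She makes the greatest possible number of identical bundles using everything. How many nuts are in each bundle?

Number of bundles = gcd(49, 175, 77).
49 = 7^2
175 = 5^2 × 7
77 = 7 × 11
gcd(49, 175, 77) = 7.
nuts per bundle = 77 / 7 = 11.

11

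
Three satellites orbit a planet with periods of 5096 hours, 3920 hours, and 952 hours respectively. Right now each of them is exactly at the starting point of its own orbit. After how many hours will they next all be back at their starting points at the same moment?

866320 hours

We need the least common multiple of the intervals.
5096 = 2^3 × 7^2 × 13
3920 = 2^4 × 5 × 7^2
952 = 2^3 × 7 × 17
LCM(5096, 3920, 952) = 2^4 × 5 × 7^2 × 13 × 17 = 866320.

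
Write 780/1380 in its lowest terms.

780 = 2^2 × 3 × 5 × 13
1380 = 2^2 × 3 × 5 × 23
gcd(780, 1380) = 2^2 × 3 × 5 = 60.
Divide numerator and denominator by 60: 780/1380 = 13/23.

13/23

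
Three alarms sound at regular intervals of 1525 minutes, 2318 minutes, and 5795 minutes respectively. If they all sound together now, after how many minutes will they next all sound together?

They coincide at every common multiple of the periods; the first is the LCM.
1525 = 5^2 × 61
2318 = 2 × 19 × 61
5795 = 5 × 19 × 61
LCM(1525, 2318, 5795) = 2 × 5^2 × 19 × 61 = 57950.

57950 minutes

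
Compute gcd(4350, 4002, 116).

4350 = 2 × 3 × 5^2 × 29
4002 = 2 × 3 × 23 × 29
116 = 2^2 × 29
gcd(4350, 4002, 116) = 2 × 29 = 58.

58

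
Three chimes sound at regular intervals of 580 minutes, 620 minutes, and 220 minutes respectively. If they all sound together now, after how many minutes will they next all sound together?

197780 minutes

They coincide at every common multiple of the periods; the first is the LCM.
580 = 2^2 × 5 × 29
620 = 2^2 × 5 × 31
220 = 2^2 × 5 × 11
LCM(580, 620, 220) = 2^2 × 5 × 11 × 29 × 31 = 197780.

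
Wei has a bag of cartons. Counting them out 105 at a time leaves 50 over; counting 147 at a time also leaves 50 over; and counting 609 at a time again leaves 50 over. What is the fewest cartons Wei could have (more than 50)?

N − 50 must be a common multiple of 105, 147, and 609.
105 = 3 × 5 × 7
147 = 3 × 7^2
609 = 3 × 7 × 29
LCM(105, 147, 609) = 3 × 5 × 7^2 × 29 = 21315.
Smallest N > 50 is LCM + 50 = 21315 + 50 = 21365.

21365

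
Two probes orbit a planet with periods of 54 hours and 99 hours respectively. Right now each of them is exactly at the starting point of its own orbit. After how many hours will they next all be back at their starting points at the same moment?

594 hours

They coincide at every common multiple of the periods; the first is the LCM.
54 = 2 × 3^3
99 = 3^2 × 11
LCM(54, 99) = 2 × 3^3 × 11 = 594.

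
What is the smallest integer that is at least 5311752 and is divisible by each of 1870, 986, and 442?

The integer must be a common multiple of 1870, 986, and 442, so a multiple of their LCM.
1870 = 2 × 5 × 11 × 17
986 = 2 × 17 × 29
442 = 2 × 13 × 17
LCM(1870, 986, 442) = 2 × 5 × 11 × 13 × 17 × 29 = 704990.
Smallest multiple of 704990 that is ≥ 5311752: ⌈5311752/704990⌉ × 704990 = 8 × 704990 = 5639920.

5639920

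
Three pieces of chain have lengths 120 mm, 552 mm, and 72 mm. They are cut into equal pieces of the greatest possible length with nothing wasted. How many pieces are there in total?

Piece length = gcd(120, 552, 72).
120 = 2^3 × 3 × 5
552 = 2^3 × 3 × 23
72 = 2^3 × 3^2
gcd(120, 552, 72) = 2^3 × 3 = 24.
Total pieces = 120/24 + 552/24 + 72/24 = 5 + 23 + 3 = 31.

31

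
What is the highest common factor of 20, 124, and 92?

20 = 2^2 × 5
124 = 2^2 × 31
92 = 2^2 × 23
gcd(20, 124, 92) = 2^2 = 4.

4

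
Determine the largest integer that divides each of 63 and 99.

9

63 = 3^2 × 7
99 = 3^2 × 11
gcd(63, 99) = 3^2 = 9.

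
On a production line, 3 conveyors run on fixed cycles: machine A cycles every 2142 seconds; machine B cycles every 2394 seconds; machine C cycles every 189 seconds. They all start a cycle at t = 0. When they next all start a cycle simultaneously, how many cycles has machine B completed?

51 cycles

They are all back at their starting positions together after one LCM of the periods.
2142 = 2 × 3^2 × 7 × 17
2394 = 2 × 3^2 × 7 × 19
189 = 3^3 × 7
LCM(2142, 2394, 189) = 2 × 3^3 × 7 × 17 × 19 = 122094.
Cycles for period 2394: 122094 / 2394 = 51.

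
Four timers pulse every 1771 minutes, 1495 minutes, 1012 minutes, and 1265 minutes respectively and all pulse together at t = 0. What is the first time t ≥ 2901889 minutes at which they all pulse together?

Joint pulses occur at multiples of LCM(1771, 1495, 1012, 1265).
1771 = 7 × 11 × 23
1495 = 5 × 13 × 23
1012 = 2^2 × 11 × 23
1265 = 5 × 11 × 23
LCM(1771, 1495, 1012, 1265) = 2^2 × 5 × 7 × 11 × 13 × 23 = 460460.
Smallest multiple of 460460 that is ≥ 2901889: ⌈2901889/460460⌉ × 460460 = 7 × 460460 = 3223220.

3223220 minutes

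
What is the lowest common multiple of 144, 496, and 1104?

144 = 2^4 × 3^2
496 = 2^4 × 31
1104 = 2^4 × 3 × 23
LCM(144, 496, 1104) = 2^4 × 3^2 × 23 × 31 = 102672.

102672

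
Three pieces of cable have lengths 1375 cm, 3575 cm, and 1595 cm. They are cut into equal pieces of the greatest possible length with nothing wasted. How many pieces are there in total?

119

Piece length = gcd(1375, 3575, 1595).
1375 = 5^3 × 11
3575 = 5^2 × 11 × 13
1595 = 5 × 11 × 29
gcd(1375, 3575, 1595) = 5 × 11 = 55.
Total pieces = 1375/55 + 3575/55 + 1595/55 = 25 + 65 + 29 = 119.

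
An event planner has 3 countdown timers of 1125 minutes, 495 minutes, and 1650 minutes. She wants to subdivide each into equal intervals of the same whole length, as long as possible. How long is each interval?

The interval must divide each timer length; the longest such is the gcd.
1125 = 3^2 × 5^3
495 = 3^2 × 5 × 11
1650 = 2 × 3 × 5^2 × 11
gcd(1125, 495, 1650) = 3 × 5 = 15.

15 minutes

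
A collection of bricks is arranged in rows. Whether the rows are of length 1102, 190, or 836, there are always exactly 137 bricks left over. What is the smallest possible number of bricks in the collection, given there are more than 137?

121357

N − 137 must be a common multiple of 1102, 190, and 836.
1102 = 2 × 19 × 29
190 = 2 × 5 × 19
836 = 2^2 × 11 × 19
LCM(1102, 190, 836) = 2^2 × 5 × 11 × 19 × 29 = 121220.
Smallest N > 137 is LCM + 137 = 121220 + 137 = 121357.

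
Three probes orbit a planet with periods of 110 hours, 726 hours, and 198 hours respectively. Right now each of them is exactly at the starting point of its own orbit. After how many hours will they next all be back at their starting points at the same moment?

We need the least common multiple of the intervals.
110 = 2 × 5 × 11
726 = 2 × 3 × 11^2
198 = 2 × 3^2 × 11
LCM(110, 726, 198) = 2 × 3^2 × 5 × 11^2 = 10890.

10890 hours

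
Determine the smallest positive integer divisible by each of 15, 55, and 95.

15 = 3 × 5
55 = 5 × 11
95 = 5 × 19
LCM(15, 55, 95) = 3 × 5 × 11 × 19 = 3135.

3135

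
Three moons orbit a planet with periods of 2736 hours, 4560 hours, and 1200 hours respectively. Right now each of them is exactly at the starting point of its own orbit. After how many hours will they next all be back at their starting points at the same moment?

They coincide at every common multiple of the periods; the first is the LCM.
2736 = 2^4 × 3^2 × 19
4560 = 2^4 × 3 × 5 × 19
1200 = 2^4 × 3 × 5^2
LCM(2736, 4560, 1200) = 2^4 × 3^2 × 5^2 × 19 = 68400.

68400 hours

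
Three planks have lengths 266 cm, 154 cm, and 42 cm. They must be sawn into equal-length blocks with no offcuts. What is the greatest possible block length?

This is the greatest common divisor of 266, 154, and 42.
266 = 2 × 7 × 19
154 = 2 × 7 × 11
42 = 2 × 3 × 7
gcd(266, 154, 42) = 2 × 7 = 14.

14 cm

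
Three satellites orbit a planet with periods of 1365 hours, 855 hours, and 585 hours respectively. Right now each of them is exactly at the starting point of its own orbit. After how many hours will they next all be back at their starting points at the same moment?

The first simultaneous occurrence is after LCM of the individual periods.
1365 = 3 × 5 × 7 × 13
855 = 3^2 × 5 × 19
585 = 3^2 × 5 × 13
LCM(1365, 855, 585) = 3^2 × 5 × 7 × 13 × 19 = 77805.

77805 hours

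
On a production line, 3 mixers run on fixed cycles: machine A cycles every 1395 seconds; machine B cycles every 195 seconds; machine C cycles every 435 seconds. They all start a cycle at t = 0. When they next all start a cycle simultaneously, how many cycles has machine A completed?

The first common completion time is the LCM of the periods.
1395 = 3^2 × 5 × 31
195 = 3 × 5 × 13
435 = 3 × 5 × 29
LCM(1395, 195, 435) = 3^2 × 5 × 13 × 29 × 31 = 525915.
Cycles for period 1395: 525915 / 1395 = 377.

377 cycles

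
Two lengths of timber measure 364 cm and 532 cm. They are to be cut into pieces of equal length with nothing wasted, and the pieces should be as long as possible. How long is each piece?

The greatest length dividing all of 364 and 532 is their gcd.
364 = 2^2 × 7 × 13
532 = 2^2 × 7 × 19
gcd(364, 532) = 2^2 × 7 = 28.

28 cm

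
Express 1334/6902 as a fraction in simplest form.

23/119

1334 = 2 × 23 × 29
6902 = 2 × 7 × 17 × 29
gcd(1334, 6902) = 2 × 29 = 58.
Divide numerator and denominator by 58: 1334/6902 = 23/119.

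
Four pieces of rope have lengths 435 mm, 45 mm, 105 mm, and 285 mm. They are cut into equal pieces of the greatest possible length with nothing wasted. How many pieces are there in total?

Piece length = gcd(435, 45, 105, 285).
435 = 3 × 5 × 29
45 = 3^2 × 5
105 = 3 × 5 × 7
285 = 3 × 5 × 19
gcd(435, 45, 105, 285) = 3 × 5 = 15.
Total pieces = 435/15 + 45/15 + 105/15 + 285/15 = 29 + 3 + 7 + 19 = 58.

58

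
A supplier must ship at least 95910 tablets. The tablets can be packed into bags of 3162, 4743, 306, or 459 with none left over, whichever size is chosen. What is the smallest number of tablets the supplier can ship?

The number of tablets must be a common multiple of 3162, 4743, 306, and 459, so a multiple of their LCM.
3162 = 2 × 3 × 17 × 31
4743 = 3^2 × 17 × 31
306 = 2 × 3^2 × 17
459 = 3^3 × 17
LCM(3162, 4743, 306, 459) = 2 × 3^3 × 17 × 31 = 28458.
Smallest multiple of 28458 that is ≥ 95910: ⌈95910/28458⌉ × 28458 = 4 × 28458 = 113832.

113832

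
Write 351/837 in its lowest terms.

13/31

351 = 3^3 × 13
837 = 3^3 × 31
gcd(351, 837) = 3^3 = 27.
Divide numerator and denominator by 27: 351/837 = 13/31.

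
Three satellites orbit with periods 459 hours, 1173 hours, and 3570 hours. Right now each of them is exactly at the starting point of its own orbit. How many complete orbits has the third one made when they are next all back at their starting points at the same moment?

The first common completion time is the LCM of the periods.
459 = 3^3 × 17
1173 = 3 × 17 × 23
3570 = 2 × 3 × 5 × 7 × 17
LCM(459, 1173, 3570) = 2 × 3^3 × 5 × 7 × 17 × 23 = 738990.
Orbits for period 3570: 738990 / 3570 = 207.

207 orbits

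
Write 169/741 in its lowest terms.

13/57

169 = 13^2
741 = 3 × 13 × 19
gcd(169, 741) = 13.
Divide numerator and denominator by 13: 169/741 = 13/57.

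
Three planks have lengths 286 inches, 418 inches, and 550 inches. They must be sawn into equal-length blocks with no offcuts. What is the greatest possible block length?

This is the greatest common divisor of 286, 418, and 550.
286 = 2 × 11 × 13
418 = 2 × 11 × 19
550 = 2 × 5^2 × 11
gcd(286, 418, 550) = 2 × 11 = 22.

22 inches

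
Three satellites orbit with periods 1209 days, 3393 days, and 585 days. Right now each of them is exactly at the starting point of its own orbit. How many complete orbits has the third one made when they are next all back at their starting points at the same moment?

They are all back at their starting positions together after one LCM of the periods.
1209 = 3 × 13 × 31
3393 = 3^2 × 13 × 29
585 = 3^2 × 5 × 13
LCM(1209, 3393, 585) = 3^2 × 5 × 13 × 29 × 31 = 525915.
Orbits for period 585: 525915 / 585 = 899.

899 orbits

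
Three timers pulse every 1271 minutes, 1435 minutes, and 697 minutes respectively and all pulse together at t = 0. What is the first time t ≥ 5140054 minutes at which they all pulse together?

Joint pulses occur at multiples of LCM(1271, 1435, 697).
1271 = 31 × 41
1435 = 5 × 7 × 41
697 = 17 × 41
LCM(1271, 1435, 697) = 5 × 7 × 17 × 31 × 41 = 756245.
Smallest multiple of 756245 that is ≥ 5140054: ⌈5140054/756245⌉ × 756245 = 7 × 756245 = 5293715.

5293715 minutes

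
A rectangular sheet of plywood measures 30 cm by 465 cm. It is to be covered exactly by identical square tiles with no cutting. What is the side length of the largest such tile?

By the Euclidean algorithm:
465 = 15 × 30 + 15
30 = 2 × 15 + 0
gcd(30, 465) = 15.

15 cm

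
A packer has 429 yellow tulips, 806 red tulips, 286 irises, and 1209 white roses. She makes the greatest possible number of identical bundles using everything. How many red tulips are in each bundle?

Number of bundles = gcd(429, 806, 286, 1209).
429 = 3 × 11 × 13
806 = 2 × 13 × 31
286 = 2 × 11 × 13
1209 = 3 × 13 × 31
gcd(429, 806, 286, 1209) = 13.
red tulips per bundle = 806 / 13 = 62.

62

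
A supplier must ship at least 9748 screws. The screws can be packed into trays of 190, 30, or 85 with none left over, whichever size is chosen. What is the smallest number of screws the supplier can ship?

19380

The number of screws must be a common multiple of 190, 30, and 85, so a multiple of their LCM.
190 = 2 × 5 × 19
30 = 2 × 3 × 5
85 = 5 × 17
LCM(190, 30, 85) = 2 × 3 × 5 × 17 × 19 = 9690.
Smallest multiple of 9690 that is ≥ 9748: ⌈9748/9690⌉ × 9690 = 2 × 9690 = 19380.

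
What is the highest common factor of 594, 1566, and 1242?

594 = 2 × 3^3 × 11
1566 = 2 × 3^3 × 29
1242 = 2 × 3^3 × 23
gcd(594, 1566, 1242) = 2 × 3^3 = 54.

54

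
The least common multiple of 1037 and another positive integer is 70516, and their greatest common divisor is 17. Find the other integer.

1156

gcd × lcm = product of the two integers, so the other integer is (17 × 70516) / 1037 = 1156.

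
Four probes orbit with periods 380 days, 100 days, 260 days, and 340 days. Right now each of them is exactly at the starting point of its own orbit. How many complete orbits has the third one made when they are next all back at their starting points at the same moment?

All finish a whole number of cycles simultaneously at t = LCM of the periods.
380 = 2^2 × 5 × 19
100 = 2^2 × 5^2
260 = 2^2 × 5 × 13
340 = 2^2 × 5 × 17
LCM(380, 100, 260, 340) = 2^2 × 5^2 × 13 × 17 × 19 = 419900.
Orbits for period 260: 419900 / 260 = 1615.

1615 orbits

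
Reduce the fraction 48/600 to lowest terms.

48 = 2^4 × 3
600 = 2^3 × 3 × 5^2
gcd(48, 600) = 2^3 × 3 = 24.
Divide numerator and denominator by 24: 48/600 = 2/25.

2/25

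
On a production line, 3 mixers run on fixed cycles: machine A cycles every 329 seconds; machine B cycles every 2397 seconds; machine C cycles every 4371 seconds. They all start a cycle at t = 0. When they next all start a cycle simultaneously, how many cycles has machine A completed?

1581 cycles

All finish a whole number of cycles simultaneously at t = LCM of the periods.
329 = 7 × 47
2397 = 3 × 17 × 47
4371 = 3 × 31 × 47
LCM(329, 2397, 4371) = 3 × 7 × 17 × 31 × 47 = 520149.
Cycles for period 329: 520149 / 329 = 1581.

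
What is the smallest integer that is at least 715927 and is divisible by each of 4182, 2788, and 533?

The integer must be a common multiple of 4182, 2788, and 533, so a multiple of their LCM.
4182 = 2 × 3 × 17 × 41
2788 = 2^2 × 17 × 41
533 = 13 × 41
LCM(4182, 2788, 533) = 2^2 × 3 × 13 × 17 × 41 = 108732.
Smallest multiple of 108732 that is ≥ 715927: ⌈715927/108732⌉ × 108732 = 7 × 108732 = 761124.

761124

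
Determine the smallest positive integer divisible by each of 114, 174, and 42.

114 = 2 × 3 × 19
174 = 2 × 3 × 29
42 = 2 × 3 × 7
LCM(114, 174, 42) = 2 × 3 × 7 × 19 × 29 = 23142.

23142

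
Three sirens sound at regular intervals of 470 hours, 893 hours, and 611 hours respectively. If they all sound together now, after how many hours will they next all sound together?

We need the least common multiple of the intervals.
470 = 2 × 5 × 47
893 = 19 × 47
611 = 13 × 47
LCM(470, 893, 611) = 2 × 5 × 13 × 19 × 47 = 116090.

116090 hours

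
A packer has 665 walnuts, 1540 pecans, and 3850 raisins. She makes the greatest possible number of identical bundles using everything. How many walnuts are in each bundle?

19

Number of bundles = gcd(665, 1540, 3850).
665 = 5 × 7 × 19
1540 = 2^2 × 5 × 7 × 11
3850 = 2 × 5^2 × 7 × 11
gcd(665, 1540, 3850) = 5 × 7 = 35.
walnuts per bundle = 665 / 35 = 19.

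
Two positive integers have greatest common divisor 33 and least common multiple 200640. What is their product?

For any two positive integers, gcd × lcm = product = 33 × 200640 = 6621120.

6621120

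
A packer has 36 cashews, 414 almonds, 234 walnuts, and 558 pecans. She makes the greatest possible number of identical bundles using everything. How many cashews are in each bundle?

2

Number of bundles = gcd(36, 414, 234, 558).
36 = 2^2 × 3^2
414 = 2 × 3^2 × 23
234 = 2 × 3^2 × 13
558 = 2 × 3^2 × 31
gcd(36, 414, 234, 558) = 2 × 3^2 = 18.
cashews per bundle = 36 / 18 = 2.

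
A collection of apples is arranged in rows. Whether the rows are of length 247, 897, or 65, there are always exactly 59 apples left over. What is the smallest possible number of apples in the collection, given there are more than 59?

85274

N − 59 must be a common multiple of 247, 897, and 65.
247 = 13 × 19
897 = 3 × 13 × 23
65 = 5 × 13
LCM(247, 897, 65) = 3 × 5 × 13 × 19 × 23 = 85215.
Smallest N > 59 is LCM + 59 = 85215 + 59 = 85274.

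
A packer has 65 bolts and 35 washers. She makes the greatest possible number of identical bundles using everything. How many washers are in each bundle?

7

Number of bundles = gcd(65, 35).
65 = 5 × 13
35 = 5 × 7
gcd(65, 35) = 5.
washers per bundle = 35 / 5 = 7.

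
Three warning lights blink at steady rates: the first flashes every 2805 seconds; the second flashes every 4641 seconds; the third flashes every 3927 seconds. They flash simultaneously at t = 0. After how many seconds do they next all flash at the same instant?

We need the least common multiple of the intervals.
2805 = 3 × 5 × 11 × 17
4641 = 3 × 7 × 13 × 17
3927 = 3 × 7 × 11 × 17
LCM(2805, 4641, 3927) = 3 × 5 × 7 × 11 × 13 × 17 = 255255.

255255 seconds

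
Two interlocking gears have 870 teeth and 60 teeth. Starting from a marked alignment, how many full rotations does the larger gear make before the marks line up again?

They are all back at their starting positions together after one LCM of the periods.
870 = 2 × 3 × 5 × 29
60 = 2^2 × 3 × 5
LCM(870, 60) = 2^2 × 3 × 5 × 29 = 1740.
Rotations for period 870: 1740 / 870 = 2.

2 rotations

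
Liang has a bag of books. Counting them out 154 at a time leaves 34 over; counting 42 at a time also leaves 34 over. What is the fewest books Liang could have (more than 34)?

N − 34 must be a common multiple of 154 and 42.
154 = 2 × 7 × 11
42 = 2 × 3 × 7
LCM(154, 42) = 2 × 3 × 7 × 11 = 462.
Smallest N > 34 is LCM + 34 = 462 + 34 = 496.

496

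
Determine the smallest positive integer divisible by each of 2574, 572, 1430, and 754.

2574 = 2 × 3^2 × 11 × 13
572 = 2^2 × 11 × 13
1430 = 2 × 5 × 11 × 13
754 = 2 × 13 × 29
LCM(2574, 572, 1430, 754) = 2^2 × 3^2 × 5 × 11 × 13 × 29 = 746460.

746460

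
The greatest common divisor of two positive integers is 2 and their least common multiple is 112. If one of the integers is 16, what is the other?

For two integers, gcd × lcm = product, so the other is (2 × 112) / 16 = 224 / 16 = 14.

14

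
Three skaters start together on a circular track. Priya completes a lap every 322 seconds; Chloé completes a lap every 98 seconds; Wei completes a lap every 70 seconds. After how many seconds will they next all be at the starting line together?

The first simultaneous occurrence is after LCM of the individual periods.
322 = 2 × 7 × 23
98 = 2 × 7^2
70 = 2 × 5 × 7
LCM(322, 98, 70) = 2 × 5 × 7^2 × 23 = 11270.

11270 seconds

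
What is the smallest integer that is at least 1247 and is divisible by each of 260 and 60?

1560

The integer must be a common multiple of 260 and 60, so a multiple of their LCM.
260 = 2^2 × 5 × 13
60 = 2^2 × 3 × 5
LCM(260, 60) = 2^2 × 3 × 5 × 13 = 780.
Smallest multiple of 780 that is ≥ 1247: ⌈1247/780⌉ × 780 = 2 × 780 = 1560.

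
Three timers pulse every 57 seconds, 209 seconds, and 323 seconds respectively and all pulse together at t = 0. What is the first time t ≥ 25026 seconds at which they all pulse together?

31977 seconds

Joint pulses occur at multiples of LCM(57, 209, 323).
57 = 3 × 19
209 = 11 × 19
323 = 17 × 19
LCM(57, 209, 323) = 3 × 11 × 17 × 19 = 10659.
Smallest multiple of 10659 that is ≥ 25026: ⌈25026/10659⌉ × 10659 = 3 × 10659 = 31977.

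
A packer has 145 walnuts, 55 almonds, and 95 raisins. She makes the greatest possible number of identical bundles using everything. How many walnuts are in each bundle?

Number of bundles = gcd(145, 55, 95).
145 = 5 × 29
55 = 5 × 11
95 = 5 × 19
gcd(145, 55, 95) = 5.
walnuts per bundle = 145 / 5 = 29.

29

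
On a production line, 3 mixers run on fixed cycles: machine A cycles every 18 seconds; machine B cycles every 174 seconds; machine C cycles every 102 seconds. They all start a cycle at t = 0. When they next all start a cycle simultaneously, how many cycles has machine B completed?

51 cycles

They are all back at their starting positions together after one LCM of the periods.
18 = 2 × 3^2
174 = 2 × 3 × 29
102 = 2 × 3 × 17
LCM(18, 174, 102) = 2 × 3^2 × 17 × 29 = 8874.
Cycles for period 174: 8874 / 174 = 51.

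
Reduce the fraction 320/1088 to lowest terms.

5/17

320 = 2^6 × 5
1088 = 2^6 × 17
gcd(320, 1088) = 2^6 = 64.
Divide numerator and denominator by 64: 320/1088 = 5/17.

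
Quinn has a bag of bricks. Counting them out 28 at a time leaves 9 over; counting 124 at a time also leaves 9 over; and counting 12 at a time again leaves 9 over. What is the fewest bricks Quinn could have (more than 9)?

N − 9 must be a common multiple of 28, 124, and 12.
28 = 2^2 × 7
124 = 2^2 × 31
12 = 2^2 × 3
LCM(28, 124, 12) = 2^2 × 3 × 7 × 31 = 2604.
Smallest N > 9 is LCM + 9 = 2604 + 9 = 2613.

2613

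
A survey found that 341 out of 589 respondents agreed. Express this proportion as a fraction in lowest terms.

341 = 11 × 31
589 = 19 × 31
gcd(341, 589) = 31.
Divide numerator and denominator by 31: 341/589 = 11/19.

11/19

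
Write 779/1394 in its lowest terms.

19/34

779 = 19 × 41
1394 = 2 × 17 × 41
gcd(779, 1394) = 41.
Divide numerator and denominator by 41: 779/1394 = 19/34.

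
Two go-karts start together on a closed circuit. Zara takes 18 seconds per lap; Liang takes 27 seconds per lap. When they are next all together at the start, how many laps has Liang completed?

2 laps

The first common completion time is the LCM of the periods.
18 = 2 × 3^2
27 = 3^3
LCM(18, 27) = 2 × 3^3 = 54.
Laps for period 27: 54 / 27 = 2.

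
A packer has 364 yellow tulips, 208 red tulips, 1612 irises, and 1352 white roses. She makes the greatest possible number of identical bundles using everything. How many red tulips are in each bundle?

Number of bundles = gcd(364, 208, 1612, 1352).
364 = 2^2 × 7 × 13
208 = 2^4 × 13
1612 = 2^2 × 13 × 31
1352 = 2^3 × 13^2
gcd(364, 208, 1612, 1352) = 2^2 × 13 = 52.
red tulips per bundle = 208 / 52 = 4.

4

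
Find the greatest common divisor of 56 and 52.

56 = 2^3 × 7
52 = 2^2 × 13
gcd(56, 52) = 2^2 = 4.

4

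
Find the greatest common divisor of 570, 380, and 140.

570 = 2 × 3 × 5 × 19
380 = 2^2 × 5 × 19
140 = 2^2 × 5 × 7
gcd(570, 380, 140) = 2 × 5 = 10.

10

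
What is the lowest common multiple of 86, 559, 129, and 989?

86 = 2 × 43
559 = 13 × 43
129 = 3 × 43
989 = 23 × 43
LCM(86, 559, 129, 989) = 2 × 3 × 13 × 23 × 43 = 77142.

77142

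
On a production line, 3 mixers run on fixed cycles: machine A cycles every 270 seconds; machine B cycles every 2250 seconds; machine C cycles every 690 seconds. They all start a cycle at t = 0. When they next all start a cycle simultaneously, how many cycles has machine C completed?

They are all back at their starting positions together after one LCM of the periods.
270 = 2 × 3^3 × 5
2250 = 2 × 3^2 × 5^3
690 = 2 × 3 × 5 × 23
LCM(270, 2250, 690) = 2 × 3^3 × 5^3 × 23 = 155250.
Cycles for period 690: 155250 / 690 = 225.

225 cycles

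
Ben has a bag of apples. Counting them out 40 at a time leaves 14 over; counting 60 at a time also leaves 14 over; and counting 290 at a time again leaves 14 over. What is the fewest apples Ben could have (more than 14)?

3494

N − 14 must be a common multiple of 40, 60, and 290.
40 = 2^3 × 5
60 = 2^2 × 3 × 5
290 = 2 × 5 × 29
LCM(40, 60, 290) = 2^3 × 3 × 5 × 29 = 3480.
Smallest N > 14 is LCM + 14 = 3480 + 14 = 3494.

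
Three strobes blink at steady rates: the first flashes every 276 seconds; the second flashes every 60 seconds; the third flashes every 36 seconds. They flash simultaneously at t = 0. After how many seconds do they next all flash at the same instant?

4140 seconds

The first simultaneous occurrence is after LCM of the individual periods.
276 = 2^2 × 3 × 23
60 = 2^2 × 3 × 5
36 = 2^2 × 3^2
LCM(276, 60, 36) = 2^2 × 3^2 × 5 × 23 = 4140.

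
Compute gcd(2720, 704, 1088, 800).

2720 = 2^5 × 5 × 17
704 = 2^6 × 11
1088 = 2^6 × 17
800 = 2^5 × 5^2
gcd(2720, 704, 1088, 800) = 2^5 = 32.

32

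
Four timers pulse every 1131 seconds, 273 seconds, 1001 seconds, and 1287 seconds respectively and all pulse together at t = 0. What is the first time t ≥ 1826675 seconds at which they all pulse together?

Joint pulses occur at multiples of LCM(1131, 273, 1001, 1287).
1131 = 3 × 13 × 29
273 = 3 × 7 × 13
1001 = 7 × 11 × 13
1287 = 3^2 × 11 × 13
LCM(1131, 273, 1001, 1287) = 3^2 × 7 × 11 × 13 × 29 = 261261.
Smallest multiple of 261261 that is ≥ 1826675: ⌈1826675/261261⌉ × 261261 = 7 × 261261 = 1828827.

1828827 seconds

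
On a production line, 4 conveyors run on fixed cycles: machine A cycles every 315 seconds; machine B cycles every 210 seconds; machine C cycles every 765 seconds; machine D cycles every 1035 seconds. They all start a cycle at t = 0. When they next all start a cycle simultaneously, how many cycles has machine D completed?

They are all back at their starting positions together after one LCM of the periods.
315 = 3^2 × 5 × 7
210 = 2 × 3 × 5 × 7
765 = 3^2 × 5 × 17
1035 = 3^2 × 5 × 23
LCM(315, 210, 765, 1035) = 2 × 3^2 × 5 × 7 × 17 × 23 = 246330.
Cycles for period 1035: 246330 / 1035 = 238.

238 cycles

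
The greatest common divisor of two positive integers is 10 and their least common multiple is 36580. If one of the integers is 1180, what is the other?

For two integers, gcd × lcm = product, so the other is (10 × 36580) / 1180 = 365800 / 1180 = 310.

310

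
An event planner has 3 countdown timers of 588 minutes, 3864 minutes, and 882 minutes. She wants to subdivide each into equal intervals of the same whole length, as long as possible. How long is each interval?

42 minutes

The interval must divide each timer length; the longest such is the gcd.
588 = 2^2 × 3 × 7^2
3864 = 2^3 × 3 × 7 × 23
882 = 2 × 3^2 × 7^2
gcd(588, 3864, 882) = 2 × 3 × 7 = 42.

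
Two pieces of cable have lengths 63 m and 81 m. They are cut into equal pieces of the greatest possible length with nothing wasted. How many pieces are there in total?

16

Piece length = gcd(63, 81).
63 = 3^2 × 7
81 = 3^4
gcd(63, 81) = 3^2 = 9.
Total pieces = 63/9 + 81/9 = 7 + 9 = 16.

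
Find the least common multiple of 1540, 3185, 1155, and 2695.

420420

1540 = 2^2 × 5 × 7 × 11
3185 = 5 × 7^2 × 13
1155 = 3 × 5 × 7 × 11
2695 = 5 × 7^2 × 11
LCM(1540, 3185, 1155, 2695) = 2^2 × 3 × 5 × 7^2 × 11 × 13 = 420420.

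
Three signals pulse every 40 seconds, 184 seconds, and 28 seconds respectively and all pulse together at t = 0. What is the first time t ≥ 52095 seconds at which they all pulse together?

Joint pulses occur at multiples of LCM(40, 184, 28).
40 = 2^3 × 5
184 = 2^3 × 23
28 = 2^2 × 7
LCM(40, 184, 28) = 2^3 × 5 × 7 × 23 = 6440.
Smallest multiple of 6440 that is ≥ 52095: ⌈52095/6440⌉ × 6440 = 9 × 6440 = 57960.

57960 seconds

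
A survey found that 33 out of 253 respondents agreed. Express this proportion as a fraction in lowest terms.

33 = 3 × 11
253 = 11 × 23
gcd(33, 253) = 11.
Divide numerator and denominator by 11: 33/253 = 3/23.

3/23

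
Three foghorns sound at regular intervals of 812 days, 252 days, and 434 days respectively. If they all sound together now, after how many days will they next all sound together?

226548 days

They coincide at every common multiple of the periods; the first is the LCM.
812 = 2^2 × 7 × 29
252 = 2^2 × 3^2 × 7
434 = 2 × 7 × 31
LCM(812, 252, 434) = 2^2 × 3^2 × 7 × 29 × 31 = 226548.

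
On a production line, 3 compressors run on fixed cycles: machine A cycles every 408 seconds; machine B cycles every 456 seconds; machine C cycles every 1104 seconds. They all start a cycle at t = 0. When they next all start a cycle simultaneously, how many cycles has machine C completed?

All finish a whole number of cycles simultaneously at t = LCM of the periods.
408 = 2^3 × 3 × 17
456 = 2^3 × 3 × 19
1104 = 2^4 × 3 × 23
LCM(408, 456, 1104) = 2^4 × 3 × 17 × 19 × 23 = 356592.
Cycles for period 1104: 356592 / 1104 = 323.

323 cycles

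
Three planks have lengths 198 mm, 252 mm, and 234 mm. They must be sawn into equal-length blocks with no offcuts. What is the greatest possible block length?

18 mm

The block length must divide every plank, so the greatest is gcd(198, 252, 234).
198 = 2 × 3^2 × 11
252 = 2^2 × 3^2 × 7
234 = 2 × 3^2 × 13
gcd(198, 252, 234) = 2 × 3^2 = 18.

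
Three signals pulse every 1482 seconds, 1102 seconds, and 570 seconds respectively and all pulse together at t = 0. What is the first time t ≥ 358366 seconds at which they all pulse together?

Joint pulses occur at multiples of LCM(1482, 1102, 570).
1482 = 2 × 3 × 13 × 19
1102 = 2 × 19 × 29
570 = 2 × 3 × 5 × 19
LCM(1482, 1102, 570) = 2 × 3 × 5 × 13 × 19 × 29 = 214890.
Smallest multiple of 214890 that is ≥ 358366: ⌈358366/214890⌉ × 214890 = 2 × 214890 = 429780.

429780 seconds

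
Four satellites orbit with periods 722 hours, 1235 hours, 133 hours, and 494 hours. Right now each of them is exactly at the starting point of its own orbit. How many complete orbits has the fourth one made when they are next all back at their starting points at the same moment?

All finish a whole number of cycles simultaneously at t = LCM of the periods.
722 = 2 × 19^2
1235 = 5 × 13 × 19
133 = 7 × 19
494 = 2 × 13 × 19
LCM(722, 1235, 133, 494) = 2 × 5 × 7 × 13 × 19^2 = 328510.
Orbits for period 494: 328510 / 494 = 665.

665 orbits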